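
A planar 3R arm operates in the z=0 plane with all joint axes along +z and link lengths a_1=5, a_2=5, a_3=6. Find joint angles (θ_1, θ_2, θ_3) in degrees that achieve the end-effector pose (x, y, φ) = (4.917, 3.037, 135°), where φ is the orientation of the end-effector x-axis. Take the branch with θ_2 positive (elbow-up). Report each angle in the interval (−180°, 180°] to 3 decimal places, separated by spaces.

wrist centre = target − a_3·(cos φ, sin φ) = (9.1596, -1.2056)
cos θ_2 = (85.3526−5²−5²)/(2·5·5) = 0.7071; θ_2 = 45.0045° (elbow-up)
β = atan2(-1.2056,9.1596) = -7.4985°; ψ = atan2(3.5358,8.5353) = 22.5022°
θ_1 = β − ψ = -30.0007°
θ_3 = φ − θ_1 − θ_2 = 119.9962° (wrapped to (-180°,180°])

-30.001 45.004 119.996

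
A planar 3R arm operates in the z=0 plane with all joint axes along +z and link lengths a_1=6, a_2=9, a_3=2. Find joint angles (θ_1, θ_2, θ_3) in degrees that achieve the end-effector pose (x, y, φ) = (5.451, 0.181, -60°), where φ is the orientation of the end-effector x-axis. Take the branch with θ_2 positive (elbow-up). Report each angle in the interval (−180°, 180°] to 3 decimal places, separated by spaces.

-88.477 149.998 -121.521

wrist centre = target − a_3·(cos φ, sin φ) = (4.4510, 1.9131)
cos θ_2 = (23.4712−6²−9²)/(2·6·9) = -0.8660; θ_2 = 149.9980° (elbow-up)
β = atan2(1.9131,4.4510) = 23.2582°; ψ = atan2(4.5003,-1.7941) = 111.7351°
θ_1 = β − ψ = -88.4769°
θ_3 = φ − θ_1 − θ_2 = -121.5210° (wrapped to (-180°,180°])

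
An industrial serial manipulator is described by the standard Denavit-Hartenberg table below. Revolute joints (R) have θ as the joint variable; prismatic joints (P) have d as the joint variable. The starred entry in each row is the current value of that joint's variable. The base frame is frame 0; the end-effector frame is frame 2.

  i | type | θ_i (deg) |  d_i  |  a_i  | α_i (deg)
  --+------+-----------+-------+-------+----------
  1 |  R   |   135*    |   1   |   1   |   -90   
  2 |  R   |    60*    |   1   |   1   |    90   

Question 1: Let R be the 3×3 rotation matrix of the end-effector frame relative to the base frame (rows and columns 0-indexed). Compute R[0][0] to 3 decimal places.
-0.354

End-effector x-axis (col 0 of R) = (-0.3536,0.3536,-0.8660)
R[0][0] = -0.3536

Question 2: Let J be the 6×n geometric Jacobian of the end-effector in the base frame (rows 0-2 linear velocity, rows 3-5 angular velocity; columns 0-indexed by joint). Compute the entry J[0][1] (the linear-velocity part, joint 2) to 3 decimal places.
0.612

axis z_1 = (-0.7071,-0.7071,0.0000); lever o_n−o_1 = (-1.0607,-0.3536,-0.8660)
cross product → J_v[:, 1] = (0.6124,-0.6124,-0.5000)
J_ω[:, 1] = z_1
entry J[0][1] = 0.6124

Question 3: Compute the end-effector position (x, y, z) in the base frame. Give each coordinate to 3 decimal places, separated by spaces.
after link 1: o_1 = (-0.7071, 0.7071, 1.0000)
after link 2: o_2 = (-1.7678, 0.3536, 0.1340)

-1.768 0.354 0.134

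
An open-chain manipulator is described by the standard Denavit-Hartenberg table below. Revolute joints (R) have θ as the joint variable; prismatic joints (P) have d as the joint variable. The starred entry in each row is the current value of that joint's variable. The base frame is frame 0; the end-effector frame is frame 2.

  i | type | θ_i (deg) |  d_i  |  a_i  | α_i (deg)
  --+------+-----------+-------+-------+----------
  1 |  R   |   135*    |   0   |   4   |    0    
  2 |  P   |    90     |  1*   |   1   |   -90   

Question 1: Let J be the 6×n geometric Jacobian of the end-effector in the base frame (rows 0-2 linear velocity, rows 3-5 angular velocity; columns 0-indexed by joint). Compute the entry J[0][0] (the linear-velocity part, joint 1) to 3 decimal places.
axis z_0 = ẑ; lever o_n−o_0 = (-3.5355,2.1213,1.0000)
cross product → J_v[:, 0] = (-2.1213,-3.5355,0.0000)
J_ω[:, 0] = z_0
entry J[0][0] = -2.1213

-2.121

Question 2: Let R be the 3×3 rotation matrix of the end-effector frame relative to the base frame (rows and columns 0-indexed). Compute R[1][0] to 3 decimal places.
-0.707

End-effector x-axis (col 0 of R) = (-0.7071,-0.7071,0.0000)
R[1][0] = -0.7071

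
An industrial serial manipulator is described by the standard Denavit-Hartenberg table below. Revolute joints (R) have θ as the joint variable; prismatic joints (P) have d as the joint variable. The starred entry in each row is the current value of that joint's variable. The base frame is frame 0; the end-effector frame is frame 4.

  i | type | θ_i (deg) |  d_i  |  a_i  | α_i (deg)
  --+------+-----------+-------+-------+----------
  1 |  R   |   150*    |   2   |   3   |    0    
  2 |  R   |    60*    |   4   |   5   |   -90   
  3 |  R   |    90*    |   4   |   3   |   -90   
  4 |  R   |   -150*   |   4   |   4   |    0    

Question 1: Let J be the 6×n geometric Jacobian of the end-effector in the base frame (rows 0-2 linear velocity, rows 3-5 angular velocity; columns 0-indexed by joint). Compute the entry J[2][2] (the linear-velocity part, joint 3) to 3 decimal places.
axis z_2 = (0.5000,-0.8660,0.0000); lever o_n−o_2 = (6.4641,-3.1962,0.4641)
cross product → J_v[:, 2] = (-0.4019,-0.2321,4.0000)
J_ω[:, 2] = z_2
entry J[2][2] = 4.0000

4.000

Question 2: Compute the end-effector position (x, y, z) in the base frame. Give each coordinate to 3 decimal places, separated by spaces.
after link 1: o_1 = (-2.5981, 1.5000, 2.0000)
after link 2: o_2 = (-6.9282, -1.0000, 6.0000)
after link 3: o_3 = (-4.9282, -4.4641, 3.0000)
after link 4: o_4 = (-0.4641, -4.1962, 6.4641)

-0.464 -4.196 6.464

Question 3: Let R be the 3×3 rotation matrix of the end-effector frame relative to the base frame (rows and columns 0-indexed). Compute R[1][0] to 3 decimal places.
End-effector x-axis (col 0 of R) = (0.2500,-0.4330,0.8660)
R[1][0] = -0.4330

-0.433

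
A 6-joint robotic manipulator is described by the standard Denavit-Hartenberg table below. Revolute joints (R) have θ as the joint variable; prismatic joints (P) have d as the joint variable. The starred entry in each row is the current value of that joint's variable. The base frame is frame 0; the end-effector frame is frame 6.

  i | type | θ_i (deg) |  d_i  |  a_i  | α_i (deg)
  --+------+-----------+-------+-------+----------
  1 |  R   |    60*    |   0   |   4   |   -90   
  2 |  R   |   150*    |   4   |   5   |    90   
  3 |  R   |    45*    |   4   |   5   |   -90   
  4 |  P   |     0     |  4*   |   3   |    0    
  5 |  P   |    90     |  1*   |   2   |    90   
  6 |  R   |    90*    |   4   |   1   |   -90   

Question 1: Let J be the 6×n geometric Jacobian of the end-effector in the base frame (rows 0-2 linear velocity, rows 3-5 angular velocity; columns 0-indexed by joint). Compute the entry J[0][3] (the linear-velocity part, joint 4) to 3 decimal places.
prismatic axis z_3 = (-0.3062,0.8839,0.3536)
J_v[:, 3] = z_3; J_ω[:, 3] = (0,0,0)
entry J[0][3] = -0.3062

-0.306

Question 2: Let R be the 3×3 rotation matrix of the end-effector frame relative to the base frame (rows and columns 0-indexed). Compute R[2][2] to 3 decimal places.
End-effector z-axis (col 2 of R) = (0.2500,0.4330,-0.8660)
R[2][2] = -0.8660

-0.866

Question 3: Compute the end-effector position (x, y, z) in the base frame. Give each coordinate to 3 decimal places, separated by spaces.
-15.989 5.762 -6.353

after link 1: o_1 = (2.0000, 3.4641, 0.0000)
after link 2: o_2 = (-3.6292, 1.7141, -2.5000)
after link 3: o_3 = (-7.2220, 2.5623, -7.7319)
after link 4: o_4 = (-11.2024, 5.5675, -7.3783)
after link 5: o_5 = (-12.0086, 5.5853, -5.2927)
after link 6: o_6 = (-15.9890, 5.7621, -6.3534)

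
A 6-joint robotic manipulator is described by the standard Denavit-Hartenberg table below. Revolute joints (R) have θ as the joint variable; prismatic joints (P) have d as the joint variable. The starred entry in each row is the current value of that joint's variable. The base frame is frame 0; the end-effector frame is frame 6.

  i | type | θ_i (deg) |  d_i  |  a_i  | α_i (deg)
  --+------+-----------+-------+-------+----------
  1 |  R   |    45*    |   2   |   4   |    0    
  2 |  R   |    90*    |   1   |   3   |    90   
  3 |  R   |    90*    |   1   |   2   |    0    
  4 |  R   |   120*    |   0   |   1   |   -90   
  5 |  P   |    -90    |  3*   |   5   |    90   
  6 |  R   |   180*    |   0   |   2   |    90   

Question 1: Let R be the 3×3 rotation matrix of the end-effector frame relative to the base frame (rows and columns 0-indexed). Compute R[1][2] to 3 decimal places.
0.354

End-effector z-axis (col 2 of R) = (-0.3536,0.3536,-0.8660)
R[1][2] = 0.3536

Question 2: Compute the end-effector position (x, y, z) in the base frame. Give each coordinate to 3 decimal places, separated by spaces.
3.087 8.226 1.902

after link 1: o_1 = (2.8284, 2.8284, 2.0000)
after link 2: o_2 = (0.7071, 4.9497, 3.0000)
after link 3: o_3 = (1.4142, 5.6569, 5.0000)
after link 4: o_4 = (2.0266, 5.0445, 4.5000)
after link 5: o_5 = (4.5015, 9.6407, 1.9019)
after link 6: o_6 = (3.0872, 8.2265, 1.9019)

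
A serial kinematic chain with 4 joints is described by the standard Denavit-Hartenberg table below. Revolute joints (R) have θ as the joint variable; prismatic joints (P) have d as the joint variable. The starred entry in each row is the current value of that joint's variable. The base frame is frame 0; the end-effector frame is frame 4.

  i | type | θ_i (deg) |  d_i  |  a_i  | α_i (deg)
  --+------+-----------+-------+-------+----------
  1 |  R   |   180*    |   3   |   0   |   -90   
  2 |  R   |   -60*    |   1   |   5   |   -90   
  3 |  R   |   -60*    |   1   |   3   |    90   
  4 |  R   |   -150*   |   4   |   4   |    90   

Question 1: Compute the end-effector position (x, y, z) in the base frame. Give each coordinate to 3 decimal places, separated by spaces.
after link 1: o_1 = (0.0000, 0.0000, 3.0000)
after link 2: o_2 = (-2.5000, -1.0000, 7.3301)
after link 3: o_3 = (-4.1160, -3.5981, 8.1292)
after link 4: o_4 = (0.2141, -2.5981, 4.6292)

0.214 -2.598 4.629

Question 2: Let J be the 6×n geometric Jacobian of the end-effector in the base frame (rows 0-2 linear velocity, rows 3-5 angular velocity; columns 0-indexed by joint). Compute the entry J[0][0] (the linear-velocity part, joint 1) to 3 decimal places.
2.598

axis z_0 = ẑ; lever o_n−o_0 = (0.2141,-2.5981,4.6292)
cross product → J_v[:, 0] = (2.5981,0.2141,-0.0000)
J_ω[:, 0] = z_0
entry J[0][0] = 2.5981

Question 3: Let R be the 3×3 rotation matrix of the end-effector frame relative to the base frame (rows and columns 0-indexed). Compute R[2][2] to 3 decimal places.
End-effector z-axis (col 2 of R) = (-0.6250,0.4330,-0.6495)
R[2][2] = -0.6495

-0.650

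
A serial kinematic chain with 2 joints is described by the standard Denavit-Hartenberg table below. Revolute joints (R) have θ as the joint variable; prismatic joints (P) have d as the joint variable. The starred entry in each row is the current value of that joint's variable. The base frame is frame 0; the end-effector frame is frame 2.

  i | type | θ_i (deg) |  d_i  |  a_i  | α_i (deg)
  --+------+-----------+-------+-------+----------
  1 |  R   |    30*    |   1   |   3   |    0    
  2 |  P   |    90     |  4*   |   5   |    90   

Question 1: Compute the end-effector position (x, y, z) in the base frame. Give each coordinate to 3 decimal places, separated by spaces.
after link 1: o_1 = (2.5981, 1.5000, 1.0000)
after link 2: o_2 = (0.0981, 5.8301, 5.0000)

0.098 5.830 5.000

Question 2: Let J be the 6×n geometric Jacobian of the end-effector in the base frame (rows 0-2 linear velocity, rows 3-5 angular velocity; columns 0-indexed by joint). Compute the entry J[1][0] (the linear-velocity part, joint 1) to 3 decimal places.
0.098

axis z_0 = ẑ; lever o_n−o_0 = (0.0981,5.8301,5.0000)
cross product → J_v[:, 0] = (-5.8301,0.0981,0.0000)
J_ω[:, 0] = z_0
entry J[1][0] = 0.0981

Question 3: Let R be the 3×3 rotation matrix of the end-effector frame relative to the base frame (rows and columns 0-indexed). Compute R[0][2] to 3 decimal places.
0.866

End-effector z-axis (col 2 of R) = (0.8660,0.5000,0.0000)
R[0][2] = 0.8660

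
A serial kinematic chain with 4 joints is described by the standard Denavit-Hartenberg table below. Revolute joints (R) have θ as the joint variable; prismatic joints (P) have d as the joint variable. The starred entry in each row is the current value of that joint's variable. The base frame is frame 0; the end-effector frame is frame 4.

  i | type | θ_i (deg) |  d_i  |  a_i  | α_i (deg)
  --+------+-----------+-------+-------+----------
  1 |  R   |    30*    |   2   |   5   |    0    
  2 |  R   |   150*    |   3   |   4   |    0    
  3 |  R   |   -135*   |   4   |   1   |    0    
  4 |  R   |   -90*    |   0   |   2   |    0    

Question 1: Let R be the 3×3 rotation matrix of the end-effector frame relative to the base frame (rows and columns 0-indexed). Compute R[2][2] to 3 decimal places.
End-effector z-axis (col 2 of R) = (0.0000,0.0000,1.0000)
R[2][2] = 1.0000

1.000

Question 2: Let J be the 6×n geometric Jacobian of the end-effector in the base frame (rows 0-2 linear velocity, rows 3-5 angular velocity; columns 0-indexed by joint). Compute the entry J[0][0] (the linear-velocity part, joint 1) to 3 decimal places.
-1.793

axis z_0 = ẑ; lever o_n−o_0 = (2.4514,1.7929,9.0000)
cross product → J_v[:, 0] = (-1.7929,2.4514,0.0000)
J_ω[:, 0] = z_0
entry J[0][0] = -1.7929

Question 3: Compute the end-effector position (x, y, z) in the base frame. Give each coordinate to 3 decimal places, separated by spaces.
2.451 1.793 9.000

after link 1: o_1 = (4.3301, 2.5000, 2.0000)
after link 2: o_2 = (0.3301, 2.5000, 5.0000)
after link 3: o_3 = (1.0372, 3.2071, 9.0000)
after link 4: o_4 = (2.4514, 1.7929, 9.0000)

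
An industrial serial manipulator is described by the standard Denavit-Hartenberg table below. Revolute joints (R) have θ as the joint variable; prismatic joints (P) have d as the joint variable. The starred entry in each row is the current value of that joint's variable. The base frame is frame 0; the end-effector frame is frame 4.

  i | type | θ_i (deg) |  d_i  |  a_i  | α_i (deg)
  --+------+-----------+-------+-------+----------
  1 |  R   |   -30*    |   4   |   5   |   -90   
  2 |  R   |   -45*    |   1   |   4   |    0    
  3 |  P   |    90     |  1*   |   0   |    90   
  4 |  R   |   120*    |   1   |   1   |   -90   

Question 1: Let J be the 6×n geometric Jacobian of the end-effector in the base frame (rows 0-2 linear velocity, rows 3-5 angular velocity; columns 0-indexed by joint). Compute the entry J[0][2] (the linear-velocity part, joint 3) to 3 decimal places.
prismatic axis z_2 = (0.5000,0.8660,0.0000)
J_v[:, 2] = z_2; J_ω[:, 2] = (0,0,0)
entry J[0][2] = 0.5000

0.500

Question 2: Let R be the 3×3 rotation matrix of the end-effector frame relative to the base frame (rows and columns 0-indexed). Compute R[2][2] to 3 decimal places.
End-effector z-axis (col 2 of R) = (-0.7803,-0.1268,0.6124)
R[2][2] = 0.6124

0.612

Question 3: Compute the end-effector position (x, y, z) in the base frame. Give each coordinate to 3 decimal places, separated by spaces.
8.519 -1.609 7.889

after link 1: o_1 = (4.3301, -2.5000, 4.0000)
after link 2: o_2 = (7.2796, -3.0482, 6.8284)
after link 3: o_3 = (7.7796, -2.1822, 6.8284)
after link 4: o_4 = (8.5188, -1.6089, 7.8891)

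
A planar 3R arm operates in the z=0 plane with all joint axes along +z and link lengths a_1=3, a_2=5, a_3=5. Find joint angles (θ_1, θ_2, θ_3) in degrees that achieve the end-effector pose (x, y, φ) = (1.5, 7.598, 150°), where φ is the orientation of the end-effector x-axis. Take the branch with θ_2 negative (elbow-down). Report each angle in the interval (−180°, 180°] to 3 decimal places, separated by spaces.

wrist centre = target − a_3·(cos φ, sin φ) = (5.8301, 5.0980)
cos θ_2 = (59.9800−3²−5²)/(2·3·5) = 0.8660; θ_2 = -30.0030° (elbow-down)
β = atan2(5.0980,5.8301) = 41.1672°; ψ = atan2(-2.5002,7.3300) = -18.8342°
θ_1 = β − ψ = 60.0015°
θ_3 = φ − θ_1 − θ_2 = 120.0015° (wrapped to (-180°,180°])

60.001 -30.003 120.002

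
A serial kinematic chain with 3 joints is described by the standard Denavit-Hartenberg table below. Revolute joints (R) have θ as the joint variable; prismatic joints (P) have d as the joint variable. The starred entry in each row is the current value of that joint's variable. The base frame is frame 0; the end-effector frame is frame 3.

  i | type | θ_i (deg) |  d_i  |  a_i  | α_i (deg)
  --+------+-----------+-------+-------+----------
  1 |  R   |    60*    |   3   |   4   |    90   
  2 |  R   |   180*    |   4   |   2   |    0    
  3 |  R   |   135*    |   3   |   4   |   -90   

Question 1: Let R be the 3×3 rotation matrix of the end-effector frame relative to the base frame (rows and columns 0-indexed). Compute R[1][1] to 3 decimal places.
0.500

End-effector y-axis (col 1 of R) = (-0.8660,0.5000,-0.0000)
R[1][1] = 0.5000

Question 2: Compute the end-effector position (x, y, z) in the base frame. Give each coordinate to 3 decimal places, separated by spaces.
8.476 0.682 0.172

after link 1: o_1 = (2.0000, 3.4641, 3.0000)
after link 2: o_2 = (4.4641, -0.2679, 3.0000)
after link 3: o_3 = (8.4764, 0.6815, 0.1716)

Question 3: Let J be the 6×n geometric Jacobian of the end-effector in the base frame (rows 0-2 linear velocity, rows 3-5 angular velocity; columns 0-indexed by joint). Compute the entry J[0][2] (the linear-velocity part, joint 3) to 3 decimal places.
1.414

axis z_2 = (0.8660,-0.5000,0.0000); lever o_n−o_2 = (4.0123,0.9495,-2.8284)
cross product → J_v[:, 2] = (1.4142,2.4495,2.8284)
J_ω[:, 2] = z_2
entry J[0][2] = 1.4142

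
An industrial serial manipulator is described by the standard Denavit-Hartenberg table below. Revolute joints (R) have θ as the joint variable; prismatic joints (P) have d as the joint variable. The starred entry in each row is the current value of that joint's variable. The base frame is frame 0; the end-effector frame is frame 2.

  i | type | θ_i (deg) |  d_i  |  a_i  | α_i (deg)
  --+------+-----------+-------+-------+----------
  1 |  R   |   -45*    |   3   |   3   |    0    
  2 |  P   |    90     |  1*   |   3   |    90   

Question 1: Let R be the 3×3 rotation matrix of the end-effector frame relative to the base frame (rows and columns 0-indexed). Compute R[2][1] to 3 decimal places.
1.000

End-effector y-axis (col 1 of R) = (-0.0000,0.0000,1.0000)
R[2][1] = 1.0000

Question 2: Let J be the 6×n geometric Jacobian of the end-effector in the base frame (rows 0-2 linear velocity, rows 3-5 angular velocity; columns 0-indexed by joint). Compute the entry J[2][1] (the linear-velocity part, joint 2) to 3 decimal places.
prismatic axis z_1 = (0.0000,0.0000,1.0000)
J_v[:, 1] = z_1; J_ω[:, 1] = (0,0,0)
entry J[2][1] = 1.0000

1.000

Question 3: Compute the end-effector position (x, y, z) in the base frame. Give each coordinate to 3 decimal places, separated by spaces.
4.243 0.000 4.000

after link 1: o_1 = (2.1213, -2.1213, 3.0000)
after link 2: o_2 = (4.2426, 0.0000, 4.0000)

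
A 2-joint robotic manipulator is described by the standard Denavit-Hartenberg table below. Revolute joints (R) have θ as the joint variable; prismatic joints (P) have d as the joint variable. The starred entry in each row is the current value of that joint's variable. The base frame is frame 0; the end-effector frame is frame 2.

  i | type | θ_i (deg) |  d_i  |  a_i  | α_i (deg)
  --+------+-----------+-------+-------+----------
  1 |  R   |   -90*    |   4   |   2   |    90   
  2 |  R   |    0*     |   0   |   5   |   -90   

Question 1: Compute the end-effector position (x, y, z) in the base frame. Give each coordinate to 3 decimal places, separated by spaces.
after link 1: o_1 = (0.0000, -2.0000, 4.0000)
after link 2: o_2 = (0.0000, -7.0000, 4.0000)

0.000 -7.000 4.000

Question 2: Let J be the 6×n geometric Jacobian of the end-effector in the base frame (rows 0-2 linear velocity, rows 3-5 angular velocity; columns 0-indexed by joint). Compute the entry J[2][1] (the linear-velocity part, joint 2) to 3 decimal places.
axis z_1 = (-1.0000,-0.0000,0.0000); lever o_n−o_1 = (0.0000,-5.0000,0.0000)
cross product → J_v[:, 1] = (0.0000,0.0000,5.0000)
J_ω[:, 1] = z_1
entry J[2][1] = 5.0000

5.000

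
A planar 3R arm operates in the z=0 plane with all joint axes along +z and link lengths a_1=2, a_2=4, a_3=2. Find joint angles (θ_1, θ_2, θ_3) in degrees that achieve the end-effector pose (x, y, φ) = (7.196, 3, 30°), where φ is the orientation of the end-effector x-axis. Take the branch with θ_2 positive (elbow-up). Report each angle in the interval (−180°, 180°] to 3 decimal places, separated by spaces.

-0.008 30.012 -0.004

wrist centre = target − a_3·(cos φ, sin φ) = (5.4639, 2.0000)
cos θ_2 = (33.8547−2²−4²)/(2·2·4) = 0.8659; θ_2 = 30.0119° (elbow-up)
β = atan2(2.0000,5.4639) = 20.1044°; ψ = atan2(2.0007,5.4637) = 20.1120°
θ_1 = β − ψ = -0.0076°
θ_3 = φ − θ_1 − θ_2 = -0.0044° (wrapped to (-180°,180°])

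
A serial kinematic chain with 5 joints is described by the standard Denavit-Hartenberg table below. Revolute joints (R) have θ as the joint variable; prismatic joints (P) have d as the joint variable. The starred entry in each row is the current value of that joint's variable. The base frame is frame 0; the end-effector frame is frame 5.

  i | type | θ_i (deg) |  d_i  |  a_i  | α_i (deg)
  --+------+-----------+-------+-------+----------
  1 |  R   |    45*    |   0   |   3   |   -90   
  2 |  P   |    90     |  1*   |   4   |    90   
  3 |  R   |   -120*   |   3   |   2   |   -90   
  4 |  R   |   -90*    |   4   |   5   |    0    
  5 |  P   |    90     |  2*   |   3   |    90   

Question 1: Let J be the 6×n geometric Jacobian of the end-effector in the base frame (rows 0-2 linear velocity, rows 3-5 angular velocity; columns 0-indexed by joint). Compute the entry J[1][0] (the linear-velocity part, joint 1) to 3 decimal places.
axis z_0 = ẑ; lever o_n−o_0 = (12.2543,3.3021,-6.6962)
cross product → J_v[:, 0] = (-3.3021,12.2543,0.0000)
J_ω[:, 0] = z_0
entry J[1][0] = 12.2543

12.254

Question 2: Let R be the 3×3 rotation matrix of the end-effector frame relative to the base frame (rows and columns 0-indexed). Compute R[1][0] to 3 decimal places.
-0.612

End-effector x-axis (col 0 of R) = (0.6124,-0.6124,0.5000)
R[1][0] = -0.6124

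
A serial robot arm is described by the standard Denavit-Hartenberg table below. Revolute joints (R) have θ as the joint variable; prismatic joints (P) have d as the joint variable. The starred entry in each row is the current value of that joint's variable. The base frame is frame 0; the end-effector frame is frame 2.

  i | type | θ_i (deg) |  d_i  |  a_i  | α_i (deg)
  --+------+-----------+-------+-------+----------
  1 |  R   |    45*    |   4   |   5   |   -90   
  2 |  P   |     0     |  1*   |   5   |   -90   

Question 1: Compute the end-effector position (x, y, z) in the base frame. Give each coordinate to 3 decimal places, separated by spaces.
after link 1: o_1 = (3.5355, 3.5355, 4.0000)
after link 2: o_2 = (6.3640, 7.7782, 4.0000)

6.364 7.778 4.000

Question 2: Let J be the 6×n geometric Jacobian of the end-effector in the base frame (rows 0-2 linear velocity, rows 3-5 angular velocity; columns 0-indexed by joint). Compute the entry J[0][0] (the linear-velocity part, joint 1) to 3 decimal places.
axis z_0 = ẑ; lever o_n−o_0 = (6.3640,7.7782,4.0000)
cross product → J_v[:, 0] = (-7.7782,6.3640,0.0000)
J_ω[:, 0] = z_0
entry J[0][0] = -7.7782

-7.778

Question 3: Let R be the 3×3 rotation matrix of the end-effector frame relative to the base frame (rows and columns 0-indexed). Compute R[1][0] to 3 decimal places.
0.707

End-effector x-axis (col 0 of R) = (0.7071,0.7071,0.0000)
R[1][0] = 0.7071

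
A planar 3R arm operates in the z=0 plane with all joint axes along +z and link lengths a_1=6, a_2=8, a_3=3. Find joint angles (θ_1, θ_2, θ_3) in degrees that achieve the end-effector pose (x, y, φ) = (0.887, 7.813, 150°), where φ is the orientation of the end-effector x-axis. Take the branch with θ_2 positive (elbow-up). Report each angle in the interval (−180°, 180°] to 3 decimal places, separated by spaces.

wrist centre = target − a_3·(cos φ, sin φ) = (3.4851, 6.3130)
cos θ_2 = (51.9997−6²−8²)/(2·6·8) = -0.5000; θ_2 = 120.0002° (elbow-up)
β = atan2(6.3130,3.4851) = 61.0992°; ψ = atan2(6.9282,2.0000) = 73.8980°
θ_1 = β − ψ = -12.7988°
θ_3 = φ − θ_1 − θ_2 = 42.7986° (wrapped to (-180°,180°])

-12.799 120.000 42.799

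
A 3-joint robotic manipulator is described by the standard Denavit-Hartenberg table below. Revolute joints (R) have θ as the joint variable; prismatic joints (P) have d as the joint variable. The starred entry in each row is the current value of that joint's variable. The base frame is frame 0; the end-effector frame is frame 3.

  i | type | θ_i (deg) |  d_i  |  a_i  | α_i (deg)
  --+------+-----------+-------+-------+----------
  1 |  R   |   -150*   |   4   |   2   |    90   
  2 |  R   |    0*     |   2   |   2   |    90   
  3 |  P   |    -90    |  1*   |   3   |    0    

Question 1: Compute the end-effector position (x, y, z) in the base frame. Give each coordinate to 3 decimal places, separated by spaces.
after link 1: o_1 = (-1.7321, -1.0000, 4.0000)
after link 2: o_2 = (-4.4641, -0.2679, 4.0000)
after link 3: o_3 = (-2.9641, -2.8660, 3.0000)

-2.964 -2.866 3.000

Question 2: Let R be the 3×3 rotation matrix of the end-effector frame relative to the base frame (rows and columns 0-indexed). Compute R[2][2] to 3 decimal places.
-1.000

End-effector z-axis (col 2 of R) = (-0.0000,0.0000,-1.0000)
R[2][2] = -1.0000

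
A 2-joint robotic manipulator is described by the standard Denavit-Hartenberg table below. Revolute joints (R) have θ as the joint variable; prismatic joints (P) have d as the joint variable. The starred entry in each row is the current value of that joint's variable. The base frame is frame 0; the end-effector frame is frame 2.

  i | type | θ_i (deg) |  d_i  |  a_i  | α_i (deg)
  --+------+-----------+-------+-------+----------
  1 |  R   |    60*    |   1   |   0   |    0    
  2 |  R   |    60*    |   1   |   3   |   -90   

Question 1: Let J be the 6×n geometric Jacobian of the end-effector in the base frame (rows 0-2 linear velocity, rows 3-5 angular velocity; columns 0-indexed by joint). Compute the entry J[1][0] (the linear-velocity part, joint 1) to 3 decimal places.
-1.500

axis z_0 = ẑ; lever o_n−o_0 = (-1.5000,2.5981,2.0000)
cross product → J_v[:, 0] = (-2.5981,-1.5000,0.0000)
J_ω[:, 0] = z_0
entry J[1][0] = -1.5000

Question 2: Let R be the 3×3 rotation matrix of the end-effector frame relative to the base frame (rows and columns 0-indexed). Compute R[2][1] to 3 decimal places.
-1.000

End-effector y-axis (col 1 of R) = (-0.0000,-0.0000,-1.0000)
R[2][1] = -1.0000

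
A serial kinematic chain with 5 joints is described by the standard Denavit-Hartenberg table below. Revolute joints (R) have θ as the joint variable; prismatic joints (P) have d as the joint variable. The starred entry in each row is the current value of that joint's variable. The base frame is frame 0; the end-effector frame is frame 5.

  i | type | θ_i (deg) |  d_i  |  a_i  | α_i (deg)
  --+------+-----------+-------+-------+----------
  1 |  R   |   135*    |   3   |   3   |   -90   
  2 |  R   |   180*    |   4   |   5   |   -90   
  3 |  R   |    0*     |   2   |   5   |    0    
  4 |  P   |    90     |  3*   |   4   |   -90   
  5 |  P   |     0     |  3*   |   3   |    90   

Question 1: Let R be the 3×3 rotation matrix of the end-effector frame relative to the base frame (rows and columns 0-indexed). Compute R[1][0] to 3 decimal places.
End-effector x-axis (col 0 of R) = (0.7071,0.7071,-0.0000)
R[1][0] = 0.7071

0.707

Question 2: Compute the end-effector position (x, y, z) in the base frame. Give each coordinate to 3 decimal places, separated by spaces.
after link 1: o_1 = (-2.1213, 2.1213, 3.0000)
after link 2: o_2 = (-1.4142, -4.2426, 3.0000)
after link 3: o_3 = (2.1213, -7.7782, 5.0000)
after link 4: o_4 = (4.9497, -4.9497, 8.0000)
after link 5: o_5 = (4.9497, -0.7071, 8.0000)

4.950 -0.707 8.000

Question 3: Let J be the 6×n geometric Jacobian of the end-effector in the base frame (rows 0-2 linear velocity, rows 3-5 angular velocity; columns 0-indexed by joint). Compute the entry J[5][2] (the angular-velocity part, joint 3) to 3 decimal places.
1.000

axis z_2 = (0.0000,-0.0000,1.0000); lever o_n−o_2 = (6.3640,3.5355,5.0000)
cross product → J_v[:, 2] = (-3.5355,6.3640,0.0000)
J_ω[:, 2] = z_2
entry J[5][2] = 1.0000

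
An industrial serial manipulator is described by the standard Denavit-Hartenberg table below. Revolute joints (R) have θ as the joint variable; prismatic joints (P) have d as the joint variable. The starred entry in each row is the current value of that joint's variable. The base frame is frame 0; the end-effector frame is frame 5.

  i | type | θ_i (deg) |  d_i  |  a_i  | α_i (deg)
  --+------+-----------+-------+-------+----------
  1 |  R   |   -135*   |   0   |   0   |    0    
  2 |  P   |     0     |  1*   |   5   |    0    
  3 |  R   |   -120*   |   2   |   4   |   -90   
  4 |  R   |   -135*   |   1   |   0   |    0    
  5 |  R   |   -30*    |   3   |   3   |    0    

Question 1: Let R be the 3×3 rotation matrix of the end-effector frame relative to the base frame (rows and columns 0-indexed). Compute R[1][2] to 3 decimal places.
End-effector z-axis (col 2 of R) = (-0.9659,-0.2588,0.0000)
R[1][2] = -0.2588

-0.259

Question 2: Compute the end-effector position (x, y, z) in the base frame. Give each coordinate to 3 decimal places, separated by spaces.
after link 1: o_1 = (0.0000, 0.0000, 0.0000)
after link 2: o_2 = (-3.5355, -3.5355, 1.0000)
after link 3: o_3 = (-4.5708, 0.3282, 3.0000)
after link 4: o_4 = (-5.5367, 0.0694, 3.0000)
after link 5: o_5 = (-7.6845, -3.5061, 3.7765)

-7.685 -3.506 3.776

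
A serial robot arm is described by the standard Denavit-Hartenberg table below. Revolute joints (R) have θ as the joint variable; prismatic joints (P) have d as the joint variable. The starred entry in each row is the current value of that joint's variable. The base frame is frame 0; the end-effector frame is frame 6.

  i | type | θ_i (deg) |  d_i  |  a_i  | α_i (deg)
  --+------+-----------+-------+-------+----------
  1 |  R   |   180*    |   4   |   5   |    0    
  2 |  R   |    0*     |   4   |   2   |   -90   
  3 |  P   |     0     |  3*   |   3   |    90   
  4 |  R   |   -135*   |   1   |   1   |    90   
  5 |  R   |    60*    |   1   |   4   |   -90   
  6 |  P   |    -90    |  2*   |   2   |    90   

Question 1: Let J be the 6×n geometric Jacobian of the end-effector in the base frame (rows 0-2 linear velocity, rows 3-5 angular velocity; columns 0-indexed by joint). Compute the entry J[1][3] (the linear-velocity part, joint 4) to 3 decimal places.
3.018

axis z_3 = (0.0000,0.0000,1.0000); lever o_n−o_3 = (3.0179,-1.2247,5.4641)
cross product → J_v[:, 3] = (1.2247,3.0179,-0.0000)
J_ω[:, 3] = z_3
entry J[1][3] = 3.0179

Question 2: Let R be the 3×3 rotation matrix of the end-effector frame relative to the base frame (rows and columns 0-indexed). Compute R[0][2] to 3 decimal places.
-0.354

End-effector z-axis (col 2 of R) = (-0.3536,-0.3536,-0.8660)
R[0][2] = -0.3536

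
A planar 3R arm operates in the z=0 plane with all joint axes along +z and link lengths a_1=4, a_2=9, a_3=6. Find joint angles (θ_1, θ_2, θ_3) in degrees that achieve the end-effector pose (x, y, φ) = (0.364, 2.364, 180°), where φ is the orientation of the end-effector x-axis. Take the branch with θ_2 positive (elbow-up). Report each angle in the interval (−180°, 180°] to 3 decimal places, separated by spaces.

-89.999 134.999 135.000

wrist centre = target − a_3·(cos φ, sin φ) = (6.3640, 2.3640)
cos θ_2 = (46.0890−4²−9²)/(2·4·9) = -0.7071; θ_2 = 134.9992° (elbow-up)
β = atan2(2.3640,6.3640) = 20.3782°; ψ = atan2(6.3640,-2.3639) = 110.3771°
θ_1 = β − ψ = -89.9989°
θ_3 = φ − θ_1 − θ_2 = 134.9996° (wrapped to (-180°,180°])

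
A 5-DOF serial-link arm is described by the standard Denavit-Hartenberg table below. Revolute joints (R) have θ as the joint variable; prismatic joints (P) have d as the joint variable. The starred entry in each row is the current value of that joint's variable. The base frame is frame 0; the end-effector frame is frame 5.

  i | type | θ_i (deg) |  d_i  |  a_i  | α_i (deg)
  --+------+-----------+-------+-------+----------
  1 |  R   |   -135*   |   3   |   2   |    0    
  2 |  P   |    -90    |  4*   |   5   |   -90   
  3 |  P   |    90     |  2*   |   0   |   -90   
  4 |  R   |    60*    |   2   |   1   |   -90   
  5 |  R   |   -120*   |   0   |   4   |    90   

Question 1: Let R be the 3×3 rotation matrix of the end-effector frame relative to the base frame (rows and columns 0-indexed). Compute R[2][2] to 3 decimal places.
0.433

End-effector z-axis (col 2 of R) = (-0.8839,-0.1768,0.4330)
R[2][2] = 0.4330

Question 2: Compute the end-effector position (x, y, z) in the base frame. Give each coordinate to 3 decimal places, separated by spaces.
after link 1: o_1 = (-1.4142, -1.4142, 3.0000)
after link 2: o_2 = (-4.9497, 2.1213, 7.0000)
after link 3: o_3 = (-6.3640, 0.7071, 7.0000)
after link 4: o_4 = (-4.3374, -0.0947, 6.5000)
after link 5: o_5 = (-3.1126, -3.7690, 7.5000)

-3.113 -3.769 7.500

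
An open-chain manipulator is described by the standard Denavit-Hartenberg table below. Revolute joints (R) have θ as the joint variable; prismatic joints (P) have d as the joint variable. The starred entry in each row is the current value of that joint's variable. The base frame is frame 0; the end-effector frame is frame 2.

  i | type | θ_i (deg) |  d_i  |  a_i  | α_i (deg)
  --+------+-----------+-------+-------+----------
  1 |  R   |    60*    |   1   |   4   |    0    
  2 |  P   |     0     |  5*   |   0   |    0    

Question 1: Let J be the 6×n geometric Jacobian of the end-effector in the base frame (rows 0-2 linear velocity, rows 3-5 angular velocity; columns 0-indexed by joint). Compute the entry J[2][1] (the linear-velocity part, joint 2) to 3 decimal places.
1.000

prismatic axis z_1 = (0.0000,0.0000,1.0000)
J_v[:, 1] = z_1; J_ω[:, 1] = (0,0,0)
entry J[2][1] = 1.0000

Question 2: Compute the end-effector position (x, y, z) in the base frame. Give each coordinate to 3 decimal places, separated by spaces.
after link 1: o_1 = (2.0000, 3.4641, 1.0000)
after link 2: o_2 = (2.0000, 3.4641, 6.0000)

2.000 3.464 6.000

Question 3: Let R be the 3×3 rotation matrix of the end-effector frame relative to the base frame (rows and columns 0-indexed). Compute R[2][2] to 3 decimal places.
1.000

End-effector z-axis (col 2 of R) = (0.0000,0.0000,1.0000)
R[2][2] = 1.0000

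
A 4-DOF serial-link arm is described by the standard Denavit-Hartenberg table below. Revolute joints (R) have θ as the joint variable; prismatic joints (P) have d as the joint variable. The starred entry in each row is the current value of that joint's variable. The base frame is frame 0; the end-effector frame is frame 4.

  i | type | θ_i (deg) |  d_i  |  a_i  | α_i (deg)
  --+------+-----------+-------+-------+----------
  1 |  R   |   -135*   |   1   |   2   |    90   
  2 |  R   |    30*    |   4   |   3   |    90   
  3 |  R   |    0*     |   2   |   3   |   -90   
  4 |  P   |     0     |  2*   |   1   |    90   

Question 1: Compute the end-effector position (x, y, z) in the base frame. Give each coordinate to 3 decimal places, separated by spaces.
after link 1: o_1 = (-1.4142, -1.4142, 1.0000)
after link 2: o_2 = (-6.0798, -0.4229, 2.5000)
after link 3: o_3 = (-8.6240, -2.9671, 2.2679)
after link 4: o_4 = (-10.6506, -2.1653, 2.7679)

-10.651 -2.165 2.768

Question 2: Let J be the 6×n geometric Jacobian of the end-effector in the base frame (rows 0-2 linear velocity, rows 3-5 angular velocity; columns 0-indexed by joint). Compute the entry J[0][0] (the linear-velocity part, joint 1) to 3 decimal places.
2.165

axis z_0 = ẑ; lever o_n−o_0 = (-10.6506,-2.1653,2.7679)
cross product → J_v[:, 0] = (2.1653,-10.6506,0.0000)
J_ω[:, 0] = z_0
entry J[0][0] = 2.1653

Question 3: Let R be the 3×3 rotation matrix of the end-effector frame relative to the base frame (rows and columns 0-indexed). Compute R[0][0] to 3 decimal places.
End-effector x-axis (col 0 of R) = (-0.6124,-0.6124,0.5000)
R[0][0] = -0.6124

-0.612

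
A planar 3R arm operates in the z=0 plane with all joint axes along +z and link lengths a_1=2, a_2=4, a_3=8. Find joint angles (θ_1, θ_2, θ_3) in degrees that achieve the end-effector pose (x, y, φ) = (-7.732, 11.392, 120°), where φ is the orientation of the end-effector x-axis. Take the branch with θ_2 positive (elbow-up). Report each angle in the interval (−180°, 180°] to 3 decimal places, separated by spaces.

109.779 30.022 -19.801

wrist centre = target − a_3·(cos φ, sin φ) = (-3.7320, 4.4638)
cos θ_2 = (33.8533−2²−4²)/(2·2·4) = 0.8658; θ_2 = 30.0222° (elbow-up)
β = atan2(4.4638,-3.7320) = 129.8976°; ψ = atan2(2.0013,5.4633) = 20.1189°
θ_1 = β − ψ = 109.7787°
θ_3 = φ − θ_1 − θ_2 = -19.8009° (wrapped to (-180°,180°])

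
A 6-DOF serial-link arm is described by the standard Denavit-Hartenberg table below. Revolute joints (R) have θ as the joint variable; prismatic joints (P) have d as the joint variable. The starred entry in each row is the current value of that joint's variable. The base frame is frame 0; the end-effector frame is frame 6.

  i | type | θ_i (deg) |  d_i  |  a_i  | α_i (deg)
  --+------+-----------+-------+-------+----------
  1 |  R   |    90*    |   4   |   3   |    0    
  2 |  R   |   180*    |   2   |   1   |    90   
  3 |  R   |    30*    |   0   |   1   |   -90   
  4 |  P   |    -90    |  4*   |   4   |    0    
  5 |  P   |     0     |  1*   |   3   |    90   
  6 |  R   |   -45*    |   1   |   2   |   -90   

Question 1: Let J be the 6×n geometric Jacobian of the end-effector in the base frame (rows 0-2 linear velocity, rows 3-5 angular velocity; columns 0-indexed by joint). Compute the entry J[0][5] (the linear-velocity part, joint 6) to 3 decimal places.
-1.414

axis z_5 = (0.0000,0.8660,-0.5000); lever o_n−o_5 = (-1.4142,0.1589,-1.7247)
cross product → J_v[:, 5] = (-1.4142,0.7071,1.2247)
J_ω[:, 5] = z_5
entry J[0][5] = -1.4142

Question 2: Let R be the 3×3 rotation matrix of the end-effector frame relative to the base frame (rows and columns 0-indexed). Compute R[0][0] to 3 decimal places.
End-effector x-axis (col 0 of R) = (-0.7071,-0.3536,-0.6124)
R[0][0] = -0.7071

-0.707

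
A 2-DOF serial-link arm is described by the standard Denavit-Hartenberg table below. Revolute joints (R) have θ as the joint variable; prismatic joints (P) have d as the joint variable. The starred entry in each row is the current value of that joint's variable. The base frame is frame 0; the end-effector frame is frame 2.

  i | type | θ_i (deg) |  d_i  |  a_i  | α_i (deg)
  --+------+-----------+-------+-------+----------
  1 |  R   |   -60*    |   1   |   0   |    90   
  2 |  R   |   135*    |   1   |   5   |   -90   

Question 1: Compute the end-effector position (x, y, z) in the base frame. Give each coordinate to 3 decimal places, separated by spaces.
-2.634 2.562 4.536

after link 1: o_1 = (0.0000, 0.0000, 1.0000)
after link 2: o_2 = (-2.6338, 2.5619, 4.5355)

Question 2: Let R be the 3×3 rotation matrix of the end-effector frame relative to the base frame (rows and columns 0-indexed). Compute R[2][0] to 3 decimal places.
End-effector x-axis (col 0 of R) = (-0.3536,0.6124,0.7071)
R[2][0] = 0.7071

0.707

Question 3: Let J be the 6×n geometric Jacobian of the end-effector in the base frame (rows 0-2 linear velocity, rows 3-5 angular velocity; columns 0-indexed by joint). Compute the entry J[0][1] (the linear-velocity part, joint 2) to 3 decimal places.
-1.768

axis z_1 = (-0.8660,-0.5000,0.0000); lever o_n−o_1 = (-2.6338,2.5619,3.5355)
cross product → J_v[:, 1] = (-1.7678,3.0619,-3.5355)
J_ω[:, 1] = z_1
entry J[0][1] = -1.7678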